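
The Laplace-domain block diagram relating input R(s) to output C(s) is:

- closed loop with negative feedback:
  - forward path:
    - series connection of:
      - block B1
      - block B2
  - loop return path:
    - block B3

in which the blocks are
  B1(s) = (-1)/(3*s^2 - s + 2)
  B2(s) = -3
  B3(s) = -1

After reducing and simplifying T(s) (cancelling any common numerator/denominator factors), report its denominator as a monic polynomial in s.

Answer: s^2 - s/3 - 1/3

Working:
(1) cascade B1, B2 gives 3/(3*s^2 - s + 2)
(2) reduce the feedback loop with forward (B1*B2) and return B3 gives 3/(3*s^2 - s - 1)
No further cancellation is possible in the step-2 result, so that is T(s). Its denominator becomes monic after dividing by the leading coefficient 3.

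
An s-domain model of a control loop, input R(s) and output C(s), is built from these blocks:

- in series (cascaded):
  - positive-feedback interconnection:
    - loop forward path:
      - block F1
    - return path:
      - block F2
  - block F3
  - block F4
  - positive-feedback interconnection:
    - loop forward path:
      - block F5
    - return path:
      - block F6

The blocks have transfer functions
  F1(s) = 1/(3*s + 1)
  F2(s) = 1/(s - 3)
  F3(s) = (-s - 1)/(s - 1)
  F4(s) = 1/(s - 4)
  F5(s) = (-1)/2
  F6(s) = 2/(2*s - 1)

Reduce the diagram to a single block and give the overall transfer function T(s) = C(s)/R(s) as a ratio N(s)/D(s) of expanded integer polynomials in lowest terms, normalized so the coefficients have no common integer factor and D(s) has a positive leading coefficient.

The answer is (2*s^3 - 5*s^2 - 4*s + 3)/(12*s^5 - 92*s^4 + 192*s^3 - 48*s^2 - 64*s).

Reasoning:
(1) close the feedback loop around F1, F2: (s - 3)/(3*s^2 - 8*s - 4)
(2) feedback reduction of F5, F6: (1 - 2*s)/(4*s)
(3) series reduction of [F1/(1-F1*F2)], F3, F4, [F5/(1-F5*F6)]; the result is T(s) itself (integer coefficients, no common factor, positive leading denominator coefficient)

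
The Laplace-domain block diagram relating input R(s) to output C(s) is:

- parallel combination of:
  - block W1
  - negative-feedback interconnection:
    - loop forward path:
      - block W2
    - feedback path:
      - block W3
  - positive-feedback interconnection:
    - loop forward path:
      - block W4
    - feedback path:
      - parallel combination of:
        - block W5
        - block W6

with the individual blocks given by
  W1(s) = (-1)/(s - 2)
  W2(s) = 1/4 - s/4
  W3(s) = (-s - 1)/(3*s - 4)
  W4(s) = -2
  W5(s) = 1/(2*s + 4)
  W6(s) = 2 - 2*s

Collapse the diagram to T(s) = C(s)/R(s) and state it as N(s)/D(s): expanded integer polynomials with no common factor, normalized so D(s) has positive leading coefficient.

(1) apply the feedback formula to W2, W3 = (-3*s^2 + 7*s - 4)/(s^2 + 12*s - 17)
(2) combine W5, W6 in parallel = (-4*s^2 - 4*s + 9)/(2*s + 4)
(3) feedback reduction of W4, (W5+W6) = (2*s + 4)/(4*s^2 + 3*s - 11)
(4) combine W1, [W2/(1+W2*W3)], [W4/(1-W4*(W5+W6))] in parallel, giving the overall T(s)

Final answer: (-12*s^5 + 41*s^4 - 27*s^3 - 164*s^2 + 309*s - 139)/(4*s^5 + 43*s^4 - 145*s^3 - 97*s^2 + 553*s - 374)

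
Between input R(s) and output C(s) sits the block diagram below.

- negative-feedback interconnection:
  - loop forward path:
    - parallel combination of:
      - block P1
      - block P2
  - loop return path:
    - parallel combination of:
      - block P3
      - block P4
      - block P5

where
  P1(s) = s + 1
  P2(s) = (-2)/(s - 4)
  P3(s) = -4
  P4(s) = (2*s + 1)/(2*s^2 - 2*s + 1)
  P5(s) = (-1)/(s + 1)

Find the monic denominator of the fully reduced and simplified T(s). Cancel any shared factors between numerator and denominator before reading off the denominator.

1. reduce the parallel group P1, P2 gives (s^2 - 3*s - 6)/(s - 4)
2. add P3, P4, P5 (parallel) gives (-8*s^3 + 9*s - 4)/(2*s^3 - s + 1)
3. feedback reduction of (P1+P2), (P3+P4+P5) gives (-2*s^5 + 6*s^4 + 13*s^3 - 4*s^2 - 3*s + 6)/(8*s^5 - 26*s^4 - 49*s^3 + 32*s^2 + 37*s - 20)
Step 3 gives the fully reduced T(s), with no common factor left to cancel. The denominator's leading coefficient is 8, so divide each of its coefficients by 8 to get the monic form.

Hence the answer: s^5 - 13*s^4/4 - 49*s^3/8 + 4*s^2 + 37*s/8 - 5/2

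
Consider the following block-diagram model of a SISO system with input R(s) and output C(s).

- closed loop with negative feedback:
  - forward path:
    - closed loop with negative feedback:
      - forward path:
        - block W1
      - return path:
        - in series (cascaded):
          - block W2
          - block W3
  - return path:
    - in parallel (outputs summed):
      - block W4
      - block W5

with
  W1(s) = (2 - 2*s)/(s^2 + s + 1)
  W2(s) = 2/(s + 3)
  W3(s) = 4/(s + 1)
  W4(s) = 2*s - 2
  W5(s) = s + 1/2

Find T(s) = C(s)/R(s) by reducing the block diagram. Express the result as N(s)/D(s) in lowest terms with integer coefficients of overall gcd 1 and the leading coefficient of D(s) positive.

The answer is (2*s^3 + 6*s^2 - 2*s - 6)/(5*s^4 + 10*s^3 - 23*s^2 - 6*s - 10).

Reasoning:
Step 1 - cascade W2, W3 gives 8/(s^2 + 4*s + 3)
Step 2 - apply the feedback formula to W1, (W2*W3) gives (-2*s^3 - 6*s^2 + 2*s + 6)/(s^4 + 5*s^3 + 8*s^2 - 9*s + 19)
Step 3 - parallel reduction of W4, W5 gives 3*s - 3/2
Step 4 - reduce the feedback loop with forward [W1/(1+W1*(W2*W3))] and return (W4+W5): this yields T(s), and no further normalization is needed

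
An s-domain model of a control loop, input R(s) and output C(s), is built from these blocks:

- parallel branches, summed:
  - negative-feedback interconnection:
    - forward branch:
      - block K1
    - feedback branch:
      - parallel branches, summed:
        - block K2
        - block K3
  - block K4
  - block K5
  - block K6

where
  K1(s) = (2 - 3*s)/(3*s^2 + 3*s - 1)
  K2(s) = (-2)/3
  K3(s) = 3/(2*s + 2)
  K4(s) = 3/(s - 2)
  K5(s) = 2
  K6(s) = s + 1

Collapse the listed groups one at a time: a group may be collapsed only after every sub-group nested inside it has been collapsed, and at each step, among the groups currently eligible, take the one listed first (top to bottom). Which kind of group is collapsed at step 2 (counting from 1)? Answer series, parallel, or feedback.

The answer is feedback.

Reasoning:
Step 1: combine K2, K3 in parallel
Step 2: close the feedback loop around K1, (K2+K3)
Step 3: add [K1/(1+K1*(K2+K3))], K4, K5, K6 (parallel)
The group at step 2 is a feedback group.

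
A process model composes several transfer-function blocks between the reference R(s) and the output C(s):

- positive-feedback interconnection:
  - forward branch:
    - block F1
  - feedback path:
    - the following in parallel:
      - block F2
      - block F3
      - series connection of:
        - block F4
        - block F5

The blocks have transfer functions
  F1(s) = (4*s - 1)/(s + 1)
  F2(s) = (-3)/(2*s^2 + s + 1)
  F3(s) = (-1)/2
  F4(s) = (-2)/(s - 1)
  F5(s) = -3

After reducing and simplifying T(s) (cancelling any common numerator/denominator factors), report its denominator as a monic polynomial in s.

The answer is s^4 - 25*s^3/3 - s^2/12 - 6*s + 17/12.

Reasoning:
(1) cascade F4, F5 = 6/(s - 1)
(2) reduce the parallel group F2, F3, (F4*F5) = (-2*s^3 + 25*s^2 + 6*s + 19)/(4*s^3 - 2*s^2 - 2)
(3) close the feedback loop around F1, (F2+F3+(F4*F5)) = (16*s^4 - 12*s^3 + 2*s^2 - 8*s + 2)/(12*s^4 - 100*s^3 - s^2 - 72*s + 17)
Step 3 gives the fully reduced T(s), with no common factor left to cancel. The denominator's leading coefficient is 12, so divide each of its coefficients by 12 to get the monic form.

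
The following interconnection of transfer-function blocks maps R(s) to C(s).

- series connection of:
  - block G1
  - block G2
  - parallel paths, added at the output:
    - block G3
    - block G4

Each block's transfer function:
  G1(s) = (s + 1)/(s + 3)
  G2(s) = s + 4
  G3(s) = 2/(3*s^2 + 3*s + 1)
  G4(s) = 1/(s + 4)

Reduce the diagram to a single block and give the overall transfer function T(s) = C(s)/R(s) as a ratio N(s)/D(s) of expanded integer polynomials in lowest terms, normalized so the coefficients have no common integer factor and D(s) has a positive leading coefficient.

Step 1. add G3, G4 (parallel) gives (3*s^2 + 5*s + 9)/(3*s^3 + 15*s^2 + 13*s + 4)
Step 2. combine G1, G2, (G3+G4) in series, which is the overall transfer function T(s) = C(s)/R(s) in lowest terms

Final answer: (3*s^3 + 8*s^2 + 14*s + 9)/(3*s^3 + 12*s^2 + 10*s + 3)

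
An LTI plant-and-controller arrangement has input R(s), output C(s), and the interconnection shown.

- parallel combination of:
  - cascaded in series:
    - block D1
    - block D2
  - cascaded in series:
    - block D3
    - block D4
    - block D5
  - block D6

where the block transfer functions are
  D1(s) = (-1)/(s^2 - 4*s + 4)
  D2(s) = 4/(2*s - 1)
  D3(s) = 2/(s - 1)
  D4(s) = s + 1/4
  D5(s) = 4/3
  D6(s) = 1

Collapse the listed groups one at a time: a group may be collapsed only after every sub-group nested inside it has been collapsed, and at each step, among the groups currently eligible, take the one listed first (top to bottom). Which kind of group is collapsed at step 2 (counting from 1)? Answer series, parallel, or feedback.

1. combine D1, D2 in series
2. series reduction of D3, D4, D5
3. combine (D1*D2), (D3*D4*D5), D6 in parallel
So the answer for step 2 is series.

Final answer: series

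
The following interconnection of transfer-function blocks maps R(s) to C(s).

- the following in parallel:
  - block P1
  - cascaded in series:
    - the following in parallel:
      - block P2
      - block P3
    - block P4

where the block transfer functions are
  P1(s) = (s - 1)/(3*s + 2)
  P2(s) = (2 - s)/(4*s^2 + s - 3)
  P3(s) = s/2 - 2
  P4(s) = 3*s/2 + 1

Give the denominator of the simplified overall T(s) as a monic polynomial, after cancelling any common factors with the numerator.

1. parallel reduction of P2, P3 gives (4*s^3 - 15*s^2 - 9*s + 16)/(8*s^2 + 2*s - 6)
2. combine (P2+P3), P4 in series gives (12*s^4 - 37*s^3 - 57*s^2 + 30*s + 32)/(16*s^2 + 4*s - 12)
3. combine P1, ((P2+P3)*P4) in parallel gives (36*s^5 - 87*s^4 - 229*s^3 - 36*s^2 + 140*s + 76)/(48*s^3 + 44*s^2 - 28*s - 24)
The result of step 3 is T(s) in lowest terms. Its denominator has leading coefficient 48; dividing the denominator through by 48 makes it monic.

Therefore the answer is s^3 + 11*s^2/12 - 7*s/12 - 1/2.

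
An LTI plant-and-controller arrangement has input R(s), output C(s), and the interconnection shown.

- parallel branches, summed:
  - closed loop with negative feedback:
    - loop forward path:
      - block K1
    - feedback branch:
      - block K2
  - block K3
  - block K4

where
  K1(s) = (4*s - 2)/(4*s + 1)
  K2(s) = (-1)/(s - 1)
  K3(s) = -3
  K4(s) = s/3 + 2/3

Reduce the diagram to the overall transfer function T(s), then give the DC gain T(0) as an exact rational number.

[1] collapse the loop (K1 forward, K2 return) -> (4*s^2 - 6*s + 2)/(4*s^2 - 7*s + 1)
[2] combine [K1/(1+K1*K2)], K3, K4 in parallel -> (4*s^3 - 23*s^2 + 32*s - 1)/(12*s^2 - 21*s + 3)
DC gain: substitute s = 0 into T(s) from step 2: T(0) = -1/3.

Final answer: -1/3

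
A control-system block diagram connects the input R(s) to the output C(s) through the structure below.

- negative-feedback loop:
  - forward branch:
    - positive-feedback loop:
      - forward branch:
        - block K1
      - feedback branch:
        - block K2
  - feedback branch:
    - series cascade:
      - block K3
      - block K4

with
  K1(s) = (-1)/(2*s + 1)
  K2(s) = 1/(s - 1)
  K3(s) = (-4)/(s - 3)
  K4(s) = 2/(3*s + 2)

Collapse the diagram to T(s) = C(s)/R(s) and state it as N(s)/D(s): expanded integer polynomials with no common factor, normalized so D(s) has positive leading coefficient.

First reduce the diagram to T(s).

Step 1. close the feedback loop around K1, K2, giving (1 - s)/(2*s^2 - s)
Step 2. series reduction of K3, K4, giving (-8)/(3*s^2 - 7*s - 6)
Step 3. collapse the loop ([K1/(1-K1*K2)] forward, (K3*K4) return), giving the overall T(s)

Answer: (-3*s^3 + 10*s^2 - s - 6)/(6*s^4 - 17*s^3 - 5*s^2 + 14*s - 8)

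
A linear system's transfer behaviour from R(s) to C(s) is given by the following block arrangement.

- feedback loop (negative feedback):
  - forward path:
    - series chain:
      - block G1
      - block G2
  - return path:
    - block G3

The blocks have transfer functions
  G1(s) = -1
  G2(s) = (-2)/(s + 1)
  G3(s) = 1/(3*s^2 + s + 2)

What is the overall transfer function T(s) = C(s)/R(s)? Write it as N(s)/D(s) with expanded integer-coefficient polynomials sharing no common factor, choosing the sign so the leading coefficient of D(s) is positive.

(1) combine G1, G2 in series -> 2/(s + 1)
(2) feedback reduction of (G1*G2), G3: this yields T(s), and no further normalization is needed

Hence the answer: (6*s^2 + 2*s + 4)/(3*s^3 + 4*s^2 + 3*s + 4)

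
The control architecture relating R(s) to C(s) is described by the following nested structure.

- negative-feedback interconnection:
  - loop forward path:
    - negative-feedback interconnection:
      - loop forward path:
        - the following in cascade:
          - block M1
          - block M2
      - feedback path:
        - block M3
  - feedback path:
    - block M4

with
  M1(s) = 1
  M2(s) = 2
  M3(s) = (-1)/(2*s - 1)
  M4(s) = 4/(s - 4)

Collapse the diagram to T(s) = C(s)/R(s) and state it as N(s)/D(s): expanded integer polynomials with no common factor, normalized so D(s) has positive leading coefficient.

1. cascade M1, M2 = 2
2. reduce the feedback loop with forward (M1*M2) and return M3 = (4*s - 2)/(2*s - 3)
3. feedback reduction of [(M1*M2)/(1+(M1*M2)*M3)], M4 - this is the overall T(s), already in the required normalized form

Answer: (4*s^2 - 18*s + 8)/(2*s^2 + 5*s + 4)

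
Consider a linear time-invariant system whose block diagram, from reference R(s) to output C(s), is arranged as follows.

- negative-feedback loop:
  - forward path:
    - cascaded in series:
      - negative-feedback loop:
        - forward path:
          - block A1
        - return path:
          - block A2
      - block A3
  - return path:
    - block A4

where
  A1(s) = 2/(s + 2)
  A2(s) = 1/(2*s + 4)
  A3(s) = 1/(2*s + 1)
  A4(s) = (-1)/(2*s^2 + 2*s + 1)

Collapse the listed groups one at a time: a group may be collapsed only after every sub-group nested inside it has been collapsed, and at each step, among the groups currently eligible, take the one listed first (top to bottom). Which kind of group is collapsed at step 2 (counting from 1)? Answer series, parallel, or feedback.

The answer is series.

Reasoning:
(1) feedback reduction of A1, A2
(2) reduce the series chain [A1/(1+A1*A2)], A3
(3) apply the feedback formula to ([A1/(1+A1*A2)]*A3), A4
At step 2 the group reduced is series.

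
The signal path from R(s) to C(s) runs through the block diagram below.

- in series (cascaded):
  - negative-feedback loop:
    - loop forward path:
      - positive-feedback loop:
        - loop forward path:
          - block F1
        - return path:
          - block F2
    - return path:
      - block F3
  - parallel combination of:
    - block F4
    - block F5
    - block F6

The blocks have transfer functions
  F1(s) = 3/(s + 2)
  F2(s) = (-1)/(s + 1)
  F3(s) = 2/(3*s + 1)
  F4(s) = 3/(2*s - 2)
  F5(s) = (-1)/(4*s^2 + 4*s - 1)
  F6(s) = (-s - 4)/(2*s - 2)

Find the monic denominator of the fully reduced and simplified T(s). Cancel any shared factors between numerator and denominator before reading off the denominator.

Reducing step by step:

[1] reduce the feedback loop with forward F1 and return F2, giving (3*s + 3)/(s^2 + 3*s + 5)
[2] feedback reduction of [F1/(1-F1*F2)], F3, giving (9*s^2 + 12*s + 3)/(3*s^3 + 10*s^2 + 24*s + 11)
[3] combine F4, F5, F6 in parallel, giving (-4*s^3 - 8*s^2 - 5*s + 3)/(8*s^3 - 10*s + 2)
[4] cascade [[F1/(1-F1*F2)]/(1+[F1/(1-F1*F2)]*F3)], (F4+F5+F6), giving (-36*s^5 - 120*s^4 - 153*s^3 - 57*s^2 + 21*s + 9)/(24*s^6 + 80*s^5 + 162*s^4 - 6*s^3 - 220*s^2 - 62*s + 22)
That last expression is T(s), already simplified. Scaling its denominator by 1/24 (the reciprocal of the leading coefficient) yields the monic denominator.

Answer: s^6 + 10*s^5/3 + 27*s^4/4 - s^3/4 - 55*s^2/6 - 31*s/12 + 11/12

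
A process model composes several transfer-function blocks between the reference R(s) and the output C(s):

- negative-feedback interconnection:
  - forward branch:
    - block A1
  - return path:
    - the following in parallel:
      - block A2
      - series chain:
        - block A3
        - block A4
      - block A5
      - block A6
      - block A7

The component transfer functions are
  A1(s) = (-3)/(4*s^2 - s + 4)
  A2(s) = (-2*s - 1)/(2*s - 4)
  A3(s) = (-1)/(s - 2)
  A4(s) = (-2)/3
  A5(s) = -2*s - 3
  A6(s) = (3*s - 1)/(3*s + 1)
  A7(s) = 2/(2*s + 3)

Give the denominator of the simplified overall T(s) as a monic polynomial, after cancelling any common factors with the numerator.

The answer is s^5 + 13*s^4/12 - s^3/8 - 35*s^2/8 - 385*s/48 - 57/16.

Reasoning:
1. combine A3, A4 in series gives 2/(3*s - 6)
2. reduce the parallel group A2, (A3*A4), A5, A6, A7 gives (-72*s^4 - 96*s^3 + 192*s^2 + 245*s + 123)/(36*s^3 - 6*s^2 - 114*s - 36)
3. apply the feedback formula to A1, (A2+(A3*A4)+A5+A6+A7) gives (-36*s^3 + 6*s^2 + 114*s + 36)/(48*s^5 + 52*s^4 - 6*s^3 - 210*s^2 - 385*s - 171)
That last expression is T(s), already simplified. Scaling its denominator by 1/48 (the reciprocal of the leading coefficient) yields the monic denominator.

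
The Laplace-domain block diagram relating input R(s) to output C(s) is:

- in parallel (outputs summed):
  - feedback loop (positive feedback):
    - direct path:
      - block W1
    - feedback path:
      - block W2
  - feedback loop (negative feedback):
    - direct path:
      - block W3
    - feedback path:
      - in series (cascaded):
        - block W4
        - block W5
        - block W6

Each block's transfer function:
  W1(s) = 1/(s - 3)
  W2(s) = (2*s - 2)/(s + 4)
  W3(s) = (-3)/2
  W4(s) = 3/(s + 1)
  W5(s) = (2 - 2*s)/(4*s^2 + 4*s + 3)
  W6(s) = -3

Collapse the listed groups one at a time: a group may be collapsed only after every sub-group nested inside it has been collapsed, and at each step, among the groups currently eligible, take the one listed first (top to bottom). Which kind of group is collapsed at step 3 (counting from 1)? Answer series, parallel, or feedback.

Step 1. collapse the loop (W1 forward, W2 return)
Step 2. series reduction of W4, W5, W6
Step 3. feedback reduction of W3, (W4*W5*W6)
Step 4. add [W1/(1-W1*W2)], [W3/(1+W3*(W4*W5*W6))] (parallel)
So the answer for step 3 is feedback.

Therefore the answer is feedback.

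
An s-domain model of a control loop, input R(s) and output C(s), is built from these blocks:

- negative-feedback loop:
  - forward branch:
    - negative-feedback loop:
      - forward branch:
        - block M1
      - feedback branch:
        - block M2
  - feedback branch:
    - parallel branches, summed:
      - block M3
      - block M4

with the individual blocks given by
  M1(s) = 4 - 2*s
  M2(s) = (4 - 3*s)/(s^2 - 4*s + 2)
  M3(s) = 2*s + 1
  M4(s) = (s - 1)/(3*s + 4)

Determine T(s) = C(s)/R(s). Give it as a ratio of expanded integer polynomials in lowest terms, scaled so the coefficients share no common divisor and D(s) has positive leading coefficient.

Answer: (6*s^4 - 28*s^3 + 12*s^2 + 56*s - 32)/(12*s^5 - 48*s^4 - 39*s^3 + 200*s^2 + 6*s - 96)

Working:
(1) apply the feedback formula to M1, M2, giving (-2*s^3 + 12*s^2 - 20*s + 8)/(7*s^2 - 24*s + 18)
(2) combine M3, M4 in parallel, giving (6*s^2 + 12*s + 3)/(3*s + 4)
(3) reduce the feedback loop with forward [M1/(1+M1*M2)] and return (M3+M4), giving the overall T(s)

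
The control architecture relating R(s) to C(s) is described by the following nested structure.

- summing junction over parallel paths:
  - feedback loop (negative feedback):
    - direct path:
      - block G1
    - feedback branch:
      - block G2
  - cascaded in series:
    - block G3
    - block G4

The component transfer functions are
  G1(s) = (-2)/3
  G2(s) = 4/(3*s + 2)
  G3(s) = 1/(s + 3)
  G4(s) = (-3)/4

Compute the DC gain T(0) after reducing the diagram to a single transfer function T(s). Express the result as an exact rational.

Step 1 - feedback reduction of G1, G2 = (-6*s - 4)/(9*s - 2)
Step 2 - multiply G3, G4 (series) = (-3)/(4*s + 12)
Step 3 - combine [G1/(1+G1*G2)], (G3*G4) in parallel = (-24*s^2 - 115*s - 42)/(36*s^2 + 100*s - 24)
Evaluating the step-3 result (the overall T(s)) at s = 0 gives T(0) = -42/(-24) = 7/4.

Hence the answer: 7/4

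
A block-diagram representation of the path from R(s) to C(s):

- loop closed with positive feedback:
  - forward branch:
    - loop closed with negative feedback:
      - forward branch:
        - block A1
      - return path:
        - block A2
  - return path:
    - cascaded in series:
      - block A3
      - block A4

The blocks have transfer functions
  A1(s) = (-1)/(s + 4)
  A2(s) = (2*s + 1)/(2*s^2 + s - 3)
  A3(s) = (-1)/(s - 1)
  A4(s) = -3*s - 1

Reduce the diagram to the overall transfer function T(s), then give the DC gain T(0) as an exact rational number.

Reducing step by step:

1. apply the feedback formula to A1, A2; result (-2*s^2 - s + 3)/(2*s^3 + 9*s^2 - s - 13)
2. combine A3, A4 in series; result (3*s + 1)/(s - 1)
3. feedback reduction of [A1/(1+A1*A2)], (A3*A4); result (-2*s^2 - s + 3)/(2*s^3 + 15*s^2 + 10*s - 10)
That last expression is T(s); at s = 0 only the constant terms survive, so T(0) = 3/(-10) = -3/10.

Answer: -3/10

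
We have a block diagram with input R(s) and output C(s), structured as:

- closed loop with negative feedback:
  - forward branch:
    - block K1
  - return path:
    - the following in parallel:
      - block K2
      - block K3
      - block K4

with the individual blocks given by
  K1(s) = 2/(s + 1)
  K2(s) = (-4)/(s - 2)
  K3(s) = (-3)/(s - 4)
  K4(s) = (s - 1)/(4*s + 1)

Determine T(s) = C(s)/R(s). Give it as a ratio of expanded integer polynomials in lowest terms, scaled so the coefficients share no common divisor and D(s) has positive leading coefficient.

Step 1: reduce the parallel group K2, K3, K4: (s^3 - 35*s^2 + 95*s + 14)/(4*s^3 - 23*s^2 + 26*s + 8)
Step 2: feedback reduction of K1, (K2+K3+K4); the result is T(s) itself (integer coefficients, no common factor, positive leading denominator coefficient)

Answer: (8*s^3 - 46*s^2 + 52*s + 16)/(4*s^4 - 17*s^3 - 67*s^2 + 224*s + 36)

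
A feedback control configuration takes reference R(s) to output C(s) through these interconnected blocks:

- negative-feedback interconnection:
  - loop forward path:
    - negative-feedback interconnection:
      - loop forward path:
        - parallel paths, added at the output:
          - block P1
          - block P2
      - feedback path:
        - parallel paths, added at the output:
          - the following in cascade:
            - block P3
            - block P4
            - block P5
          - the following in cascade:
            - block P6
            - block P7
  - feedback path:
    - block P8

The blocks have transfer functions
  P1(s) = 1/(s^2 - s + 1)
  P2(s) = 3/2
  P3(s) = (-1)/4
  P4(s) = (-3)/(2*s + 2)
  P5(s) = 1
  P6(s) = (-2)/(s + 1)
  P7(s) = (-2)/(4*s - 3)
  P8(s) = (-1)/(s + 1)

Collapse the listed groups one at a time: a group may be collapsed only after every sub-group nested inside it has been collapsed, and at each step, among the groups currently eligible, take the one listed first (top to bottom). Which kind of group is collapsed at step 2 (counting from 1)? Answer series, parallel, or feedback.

The answer is series.

Reasoning:
Step 1. sum the parallel branches P1, P2
Step 2. series reduction of P3, P4, P5
Step 3. reduce the series chain P6, P7
Step 4. parallel reduction of (P3*P4*P5), (P6*P7)
Step 5. reduce the feedback loop with forward (P1+P2) and return ((P3*P4*P5)+(P6*P7))
Step 6. apply the feedback formula to [(P1+P2)/(1+(P1+P2)*((P3*P4*P5)+(P6*P7)))], P8
Step 2: series.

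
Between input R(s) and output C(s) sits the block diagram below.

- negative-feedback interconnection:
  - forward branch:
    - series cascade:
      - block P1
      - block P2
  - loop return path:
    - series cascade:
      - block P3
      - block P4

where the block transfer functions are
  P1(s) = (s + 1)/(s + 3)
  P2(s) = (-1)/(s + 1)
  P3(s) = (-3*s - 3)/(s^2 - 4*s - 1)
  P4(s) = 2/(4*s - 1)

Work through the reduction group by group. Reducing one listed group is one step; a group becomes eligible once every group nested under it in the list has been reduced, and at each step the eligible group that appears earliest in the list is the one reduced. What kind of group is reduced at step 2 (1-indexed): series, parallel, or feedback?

1. multiply P1, P2 (series)
2. series reduction of P3, P4
3. reduce the feedback loop with forward (P1*P2) and return (P3*P4)
Step 2 collapses a series group.

Hence the answer: series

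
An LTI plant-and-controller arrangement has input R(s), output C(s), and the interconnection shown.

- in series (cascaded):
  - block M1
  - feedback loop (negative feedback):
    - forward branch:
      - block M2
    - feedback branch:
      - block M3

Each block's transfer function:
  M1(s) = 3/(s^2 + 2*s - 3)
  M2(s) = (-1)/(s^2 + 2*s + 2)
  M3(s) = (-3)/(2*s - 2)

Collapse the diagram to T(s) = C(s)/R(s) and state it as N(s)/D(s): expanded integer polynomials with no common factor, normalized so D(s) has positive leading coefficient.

[1] close the feedback loop around M2, M3: (2 - 2*s)/(2*s^3 + 2*s^2 - 1)
[2] combine M1, [M2/(1+M2*M3)] in series - this is the overall T(s), already in the required normalized form

Final answer: (-6)/(2*s^4 + 8*s^3 + 6*s^2 - s - 3)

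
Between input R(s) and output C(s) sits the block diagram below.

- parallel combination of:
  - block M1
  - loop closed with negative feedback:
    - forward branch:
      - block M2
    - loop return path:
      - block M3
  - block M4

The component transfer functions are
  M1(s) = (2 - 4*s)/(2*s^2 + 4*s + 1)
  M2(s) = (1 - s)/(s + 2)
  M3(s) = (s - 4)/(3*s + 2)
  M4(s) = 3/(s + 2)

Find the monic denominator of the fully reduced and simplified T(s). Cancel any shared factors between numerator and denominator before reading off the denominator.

(1) feedback reduction of M2, M3, giving (-3*s^2 + s + 2)/(2*s^2 + 13*s)
(2) sum the parallel branches M1, [M2/(1+M2*M3)], M4, giving (-6*s^5 - 18*s^4 + 23*s^3 + 111*s^2 + 111*s + 4)/(4*s^5 + 42*s^4 + 122*s^3 + 121*s^2 + 26*s)
Step 2 gives the fully reduced T(s), with no common factor left to cancel. The denominator's leading coefficient is 4, so divide each of its coefficients by 4 to get the monic form.

Answer: s^5 + 21*s^4/2 + 61*s^3/2 + 121*s^2/4 + 13*s/2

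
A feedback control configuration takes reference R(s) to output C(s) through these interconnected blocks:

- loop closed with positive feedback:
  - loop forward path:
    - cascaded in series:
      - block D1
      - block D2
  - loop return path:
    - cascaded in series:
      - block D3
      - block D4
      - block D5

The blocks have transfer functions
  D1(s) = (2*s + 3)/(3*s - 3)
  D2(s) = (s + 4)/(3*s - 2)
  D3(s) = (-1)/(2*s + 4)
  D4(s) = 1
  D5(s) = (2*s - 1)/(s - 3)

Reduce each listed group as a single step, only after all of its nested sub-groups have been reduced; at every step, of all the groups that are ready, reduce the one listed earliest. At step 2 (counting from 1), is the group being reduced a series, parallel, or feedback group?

Reducing step by step:

Step 1 - multiply D1, D2 (series)
Step 2 - combine D3, D4, D5 in series
Step 3 - collapse the loop ((D1*D2) forward, (D3*D4*D5) return)
So the answer for step 2 is series.

Answer: series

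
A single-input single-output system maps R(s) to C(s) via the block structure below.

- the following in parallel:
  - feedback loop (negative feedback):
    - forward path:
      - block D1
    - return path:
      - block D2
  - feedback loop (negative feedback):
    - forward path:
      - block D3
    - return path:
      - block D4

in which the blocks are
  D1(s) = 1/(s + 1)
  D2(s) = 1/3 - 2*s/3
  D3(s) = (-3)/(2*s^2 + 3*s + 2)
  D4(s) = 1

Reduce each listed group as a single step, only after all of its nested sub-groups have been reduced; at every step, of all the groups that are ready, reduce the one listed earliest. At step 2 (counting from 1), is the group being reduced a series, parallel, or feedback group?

Answer: feedback

Working:
[1] reduce the feedback loop with forward D1 and return D2
[2] close the feedback loop around D3, D4
[3] combine [D1/(1+D1*D2)], [D3/(1+D3*D4)] in parallel
Step 2 collapses a feedback group.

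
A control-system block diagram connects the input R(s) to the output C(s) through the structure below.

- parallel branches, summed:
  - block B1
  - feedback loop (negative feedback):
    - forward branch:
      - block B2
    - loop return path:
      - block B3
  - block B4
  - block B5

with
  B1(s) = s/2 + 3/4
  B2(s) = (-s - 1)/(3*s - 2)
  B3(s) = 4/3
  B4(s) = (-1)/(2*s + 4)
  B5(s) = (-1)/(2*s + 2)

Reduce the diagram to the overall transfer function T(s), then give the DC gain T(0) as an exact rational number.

Step 1 - reduce the feedback loop with forward B2 and return B3, giving (-3*s - 3)/(5*s - 10)
Step 2 - sum the parallel branches B1, [B2/(1+B2*B3)], B4, B5, giving (10*s^4 + 13*s^3 - 93*s^2 - 150*s - 24)/(20*s^3 + 20*s^2 - 80*s - 80)
The step-2 result is T(s). Setting s = 0: T(0) = -24/(-80) = 3/10.

Hence the answer: 3/10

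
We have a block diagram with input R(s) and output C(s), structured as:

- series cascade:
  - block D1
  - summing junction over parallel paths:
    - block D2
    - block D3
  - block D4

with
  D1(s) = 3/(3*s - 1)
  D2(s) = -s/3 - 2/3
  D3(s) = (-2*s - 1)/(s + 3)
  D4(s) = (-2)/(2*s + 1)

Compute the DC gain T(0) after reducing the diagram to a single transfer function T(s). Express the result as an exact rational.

The answer is -6.

Reasoning:
(1) reduce the parallel group D2, D3 = (-s^2 - 11*s - 9)/(3*s + 9)
(2) cascade D1, (D2+D3), D4 = (2*s^2 + 22*s + 18)/(6*s^3 + 19*s^2 + 2*s - 3)
Step 2 gives the overall T(s). Then T(0) = 18/(-3) = -6.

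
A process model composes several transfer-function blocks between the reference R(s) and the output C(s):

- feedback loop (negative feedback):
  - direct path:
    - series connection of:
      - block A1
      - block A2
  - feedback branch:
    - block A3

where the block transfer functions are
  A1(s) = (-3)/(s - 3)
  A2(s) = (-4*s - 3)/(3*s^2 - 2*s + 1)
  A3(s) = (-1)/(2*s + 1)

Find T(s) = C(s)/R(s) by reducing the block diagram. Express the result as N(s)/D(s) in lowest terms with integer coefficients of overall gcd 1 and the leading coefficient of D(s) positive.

Step 1: reduce the series chain A1, A2: (12*s + 9)/(3*s^3 - 11*s^2 + 7*s - 3)
Step 2: reduce the feedback loop with forward (A1*A2) and return A3: this yields T(s), and no further normalization is needed

Therefore the answer is (24*s^2 + 30*s + 9)/(6*s^4 - 19*s^3 + 3*s^2 - 11*s - 12).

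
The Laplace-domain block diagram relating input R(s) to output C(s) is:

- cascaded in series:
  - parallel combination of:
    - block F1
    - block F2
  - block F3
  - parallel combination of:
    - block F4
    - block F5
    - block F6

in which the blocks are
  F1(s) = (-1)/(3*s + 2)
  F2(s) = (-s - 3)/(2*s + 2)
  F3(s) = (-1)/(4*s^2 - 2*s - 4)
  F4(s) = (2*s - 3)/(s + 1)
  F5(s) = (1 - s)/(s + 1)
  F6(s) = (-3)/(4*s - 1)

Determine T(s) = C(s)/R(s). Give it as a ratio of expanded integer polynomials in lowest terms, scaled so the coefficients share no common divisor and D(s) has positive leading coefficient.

Answer: (12*s^4 + 16*s^3 - 127*s^2 - 109*s - 8)/(96*s^6 + 184*s^5 - 52*s^4 - 304*s^3 - 180*s^2 + 16)

Working:
1. reduce the parallel group F1, F2, giving (-3*s^2 - 13*s - 8)/(6*s^2 + 10*s + 4)
2. sum the parallel branches F4, F5, F6, giving (4*s^2 - 12*s - 1)/(4*s^2 + 3*s - 1)
3. series reduction of (F1+F2), F3, (F4+F5+F6); the result is T(s) itself (integer coefficients, no common factor, positive leading denominator coefficient)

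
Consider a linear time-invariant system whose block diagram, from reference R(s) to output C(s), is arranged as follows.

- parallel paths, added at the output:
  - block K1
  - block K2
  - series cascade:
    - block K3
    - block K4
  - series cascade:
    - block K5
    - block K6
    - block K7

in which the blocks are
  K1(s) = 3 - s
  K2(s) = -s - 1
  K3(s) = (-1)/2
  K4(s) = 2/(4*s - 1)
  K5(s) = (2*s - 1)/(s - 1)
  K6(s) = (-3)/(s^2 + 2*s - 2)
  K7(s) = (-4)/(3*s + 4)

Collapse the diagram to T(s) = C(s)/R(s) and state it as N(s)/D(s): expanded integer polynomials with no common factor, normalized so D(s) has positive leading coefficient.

[1] combine K3, K4 in series, giving (-1)/(4*s - 1)
[2] cascade K5, K6, K7, giving (24*s - 12)/(3*s^4 + 7*s^3 - 8*s^2 - 10*s + 8)
[3] add K1, K2, (K3*K4), (K5*K6*K7) (parallel), which is the overall transfer function T(s) = C(s)/R(s) in lowest terms

Hence the answer: (-24*s^6 - 26*s^5 + 125*s^4 - 21*s^3 - 44*s^2 + 38*s - 12)/(12*s^5 + 25*s^4 - 39*s^3 - 32*s^2 + 42*s - 8)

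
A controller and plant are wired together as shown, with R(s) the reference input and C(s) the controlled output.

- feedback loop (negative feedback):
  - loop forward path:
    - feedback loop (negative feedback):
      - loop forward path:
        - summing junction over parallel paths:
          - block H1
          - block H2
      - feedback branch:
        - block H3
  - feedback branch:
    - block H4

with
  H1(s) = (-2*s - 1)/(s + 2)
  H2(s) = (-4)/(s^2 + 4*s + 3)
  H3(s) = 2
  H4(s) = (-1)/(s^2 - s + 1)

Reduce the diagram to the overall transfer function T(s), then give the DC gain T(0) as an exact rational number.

Answer: 11/5

Working:
Step 1: combine H1, H2 in parallel: (-2*s^3 - 9*s^2 - 14*s - 11)/(s^3 + 6*s^2 + 11*s + 6)
Step 2: apply the feedback formula to (H1+H2), H3: (2*s^3 + 9*s^2 + 14*s + 11)/(3*s^3 + 12*s^2 + 17*s + 16)
Step 3: apply the feedback formula to [(H1+H2)/(1+(H1+H2)*H3)], H4: (2*s^5 + 7*s^4 + 7*s^3 + 6*s^2 + 3*s + 11)/(3*s^5 + 9*s^4 + 6*s^3 + 2*s^2 - 13*s + 5)
That last expression is T(s); at s = 0 only the constant terms survive, so T(0) = 11/5.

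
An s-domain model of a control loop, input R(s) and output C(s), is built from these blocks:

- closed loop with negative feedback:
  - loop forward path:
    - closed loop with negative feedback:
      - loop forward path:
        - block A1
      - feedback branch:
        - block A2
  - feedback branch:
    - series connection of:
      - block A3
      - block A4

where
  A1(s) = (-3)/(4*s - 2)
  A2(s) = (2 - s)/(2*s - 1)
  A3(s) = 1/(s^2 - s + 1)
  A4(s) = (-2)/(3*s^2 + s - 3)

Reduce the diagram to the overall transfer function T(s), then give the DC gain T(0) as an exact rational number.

(1) apply the feedback formula to A1, A2, giving (3 - 6*s)/(8*s^2 - 5*s - 4)
(2) combine A3, A4 in series, giving (-2)/(3*s^4 - 2*s^3 - s^2 + 4*s - 3)
(3) apply the feedback formula to [A1/(1+A1*A2)], (A3*A4), giving (-18*s^5 + 21*s^4 - 27*s^2 + 30*s - 9)/(24*s^6 - 31*s^5 - 10*s^4 + 45*s^3 - 40*s^2 + 11*s + 6)
That last expression is T(s); at s = 0 only the constant terms survive, so T(0) = -9/6 = -3/2.

Therefore the answer is -3/2.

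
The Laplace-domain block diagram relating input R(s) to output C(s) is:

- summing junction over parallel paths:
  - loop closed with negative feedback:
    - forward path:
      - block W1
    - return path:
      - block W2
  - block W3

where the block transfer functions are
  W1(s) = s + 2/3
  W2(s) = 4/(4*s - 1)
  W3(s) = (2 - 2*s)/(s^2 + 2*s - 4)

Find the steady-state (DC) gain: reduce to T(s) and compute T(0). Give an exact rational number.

1. collapse the loop (W1 forward, W2 return): (12*s^2 + 5*s - 2)/(24*s + 5)
2. add [W1/(1+W1*W2)], W3 (parallel): (12*s^4 + 29*s^3 - 88*s^2 + 14*s + 18)/(24*s^3 + 53*s^2 - 86*s - 20)
The step-2 result is T(s). Setting s = 0: T(0) = 18/(-20) = -9/10.

Final answer: -9/10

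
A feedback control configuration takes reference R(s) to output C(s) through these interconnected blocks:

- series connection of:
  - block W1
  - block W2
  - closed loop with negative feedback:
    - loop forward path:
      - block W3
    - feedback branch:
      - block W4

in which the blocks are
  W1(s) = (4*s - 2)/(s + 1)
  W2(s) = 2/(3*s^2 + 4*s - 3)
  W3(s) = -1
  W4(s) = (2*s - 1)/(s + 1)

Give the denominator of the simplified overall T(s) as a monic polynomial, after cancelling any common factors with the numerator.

1. apply the feedback formula to W3, W4 gives (s + 1)/(s - 2)
2. multiply W1, W2, [W3/(1+W3*W4)] (series) gives (8*s - 4)/(3*s^3 - 2*s^2 - 11*s + 6)
That last expression is T(s), already simplified. Scaling its denominator by 1/3 (the reciprocal of the leading coefficient) yields the monic denominator.

Therefore the answer is s^3 - 2*s^2/3 - 11*s/3 + 2.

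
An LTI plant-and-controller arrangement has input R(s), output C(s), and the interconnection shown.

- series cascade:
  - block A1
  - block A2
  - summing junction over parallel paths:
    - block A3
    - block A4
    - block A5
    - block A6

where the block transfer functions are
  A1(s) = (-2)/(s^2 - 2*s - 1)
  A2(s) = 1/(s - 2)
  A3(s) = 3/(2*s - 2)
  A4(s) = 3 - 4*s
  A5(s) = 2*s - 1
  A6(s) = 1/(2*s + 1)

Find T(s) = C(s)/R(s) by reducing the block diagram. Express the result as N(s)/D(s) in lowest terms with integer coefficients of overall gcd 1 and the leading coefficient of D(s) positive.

[1] reduce the parallel group A3, A4, A5, A6, giving (-8*s^3 + 12*s^2 + 8*s - 3)/(4*s^2 - 2*s - 2)
[2] reduce the series chain A1, A2, (A3+A4+A5+A6) - this is the overall T(s), already in the required normalized form

Final answer: (8*s^3 - 12*s^2 - 8*s + 3)/(2*s^5 - 9*s^4 + 9*s^3 + 5*s^2 - 5*s - 2)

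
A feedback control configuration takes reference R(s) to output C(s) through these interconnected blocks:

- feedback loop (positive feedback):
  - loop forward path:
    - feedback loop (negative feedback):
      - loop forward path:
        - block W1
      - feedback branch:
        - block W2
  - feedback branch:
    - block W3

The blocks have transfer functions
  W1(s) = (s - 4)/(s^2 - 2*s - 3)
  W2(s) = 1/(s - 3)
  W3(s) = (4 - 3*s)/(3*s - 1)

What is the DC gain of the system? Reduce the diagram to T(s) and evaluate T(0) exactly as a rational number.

Step 1: apply the feedback formula to W1, W2, giving (s^2 - 7*s + 12)/(s^3 - 5*s^2 + 4*s + 5)
Step 2: collapse the loop ([W1/(1+W1*W2)] forward, W3 return), giving (3*s^3 - 22*s^2 + 43*s - 12)/(3*s^4 - 13*s^3 - 8*s^2 + 75*s - 53)
Evaluating the step-2 result (the overall T(s)) at s = 0 gives T(0) = -12/(-53) = 12/53.

Therefore the answer is 12/53.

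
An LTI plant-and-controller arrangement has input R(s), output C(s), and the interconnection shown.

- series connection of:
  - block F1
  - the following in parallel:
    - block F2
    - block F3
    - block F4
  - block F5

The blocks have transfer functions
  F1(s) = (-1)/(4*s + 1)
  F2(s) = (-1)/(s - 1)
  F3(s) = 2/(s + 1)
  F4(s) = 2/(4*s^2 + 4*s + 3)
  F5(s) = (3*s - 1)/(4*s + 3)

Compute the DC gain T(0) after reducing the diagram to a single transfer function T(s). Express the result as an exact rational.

First reduce the diagram to T(s).

Step 1. sum the parallel branches F2, F3, F4 -> (4*s^3 - 6*s^2 - 9*s - 11)/(4*s^4 + 4*s^3 - s^2 - 4*s - 3)
Step 2. cascade F1, (F2+F3+F4), F5 -> (-12*s^4 + 22*s^3 + 21*s^2 + 24*s - 11)/(64*s^6 + 128*s^5 + 60*s^4 - 68*s^3 - 115*s^2 - 60*s - 9)
Step 2 gives the overall T(s). Then T(0) = -11/(-9) = 11/9.

Answer: 11/9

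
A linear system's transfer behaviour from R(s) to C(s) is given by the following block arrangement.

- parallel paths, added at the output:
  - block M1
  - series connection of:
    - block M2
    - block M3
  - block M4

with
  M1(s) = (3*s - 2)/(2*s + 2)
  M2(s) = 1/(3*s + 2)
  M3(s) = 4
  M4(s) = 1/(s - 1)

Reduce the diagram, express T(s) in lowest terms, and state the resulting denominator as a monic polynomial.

First reduce the diagram to T(s).

(1) reduce the series chain M2, M3: 4/(3*s + 2)
(2) reduce the parallel group M1, (M2*M3), M4: (9*s^3 + 5*s^2 + 6*s)/(6*s^3 + 4*s^2 - 6*s - 4)
T(s) is the step-2 result (common factors already cancelled). Leading coefficient of the denominator: 6. Divide through by 6 for the monic polynomial.

Answer: s^3 + 2*s^2/3 - s - 2/3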